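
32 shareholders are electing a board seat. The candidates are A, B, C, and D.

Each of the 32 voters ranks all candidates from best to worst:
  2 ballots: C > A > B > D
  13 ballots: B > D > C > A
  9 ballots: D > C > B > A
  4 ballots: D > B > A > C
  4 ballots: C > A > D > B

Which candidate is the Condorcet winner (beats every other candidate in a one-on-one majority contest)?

D

D vs A: 26–6
D vs B: 17–15
D vs C: 26–6
D beats every other candidate.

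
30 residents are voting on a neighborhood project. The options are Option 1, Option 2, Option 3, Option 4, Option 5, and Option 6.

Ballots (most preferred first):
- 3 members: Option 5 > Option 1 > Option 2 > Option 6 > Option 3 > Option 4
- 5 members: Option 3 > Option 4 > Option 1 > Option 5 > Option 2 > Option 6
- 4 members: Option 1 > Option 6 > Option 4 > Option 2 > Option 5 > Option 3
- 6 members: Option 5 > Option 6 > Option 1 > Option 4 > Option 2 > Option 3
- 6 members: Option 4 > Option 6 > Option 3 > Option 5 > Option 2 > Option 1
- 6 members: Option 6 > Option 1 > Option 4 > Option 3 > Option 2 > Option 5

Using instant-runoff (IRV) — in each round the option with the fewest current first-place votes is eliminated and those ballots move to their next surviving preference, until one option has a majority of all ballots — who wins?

Round 1: Option 1 4, Option 2 0, Option 3 5, Option 4 6, Option 5 9, Option 6 6. Option 2 eliminated.
Round 2: Option 1 4, Option 3 5, Option 4 6, Option 5 9, Option 6 6. Option 1 eliminated.
Round 3: Option 3 5, Option 4 6, Option 5 9, Option 6 10. Option 3 eliminated.
Round 4: Option 4 11, Option 5 9, Option 6 10. Option 5 eliminated.
Round 5: Option 4 11, Option 6 19. Option 6 has a majority (≥16).

Option 6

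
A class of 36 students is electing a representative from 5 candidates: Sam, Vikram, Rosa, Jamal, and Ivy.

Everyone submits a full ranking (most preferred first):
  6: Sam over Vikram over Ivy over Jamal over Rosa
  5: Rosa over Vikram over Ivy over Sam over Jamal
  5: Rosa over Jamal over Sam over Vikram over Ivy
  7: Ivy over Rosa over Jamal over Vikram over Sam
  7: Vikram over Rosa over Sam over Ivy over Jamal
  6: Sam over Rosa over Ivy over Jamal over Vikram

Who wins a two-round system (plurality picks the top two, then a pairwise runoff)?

Rosa

Round 1 first-place votes: Sam 12, Vikram 7, Rosa 10, Jamal 0, Ivy 7. Sam and Rosa advance.
Runoff: Sam is ranked above Rosa on 12 ballots, Rosa above Sam on 24.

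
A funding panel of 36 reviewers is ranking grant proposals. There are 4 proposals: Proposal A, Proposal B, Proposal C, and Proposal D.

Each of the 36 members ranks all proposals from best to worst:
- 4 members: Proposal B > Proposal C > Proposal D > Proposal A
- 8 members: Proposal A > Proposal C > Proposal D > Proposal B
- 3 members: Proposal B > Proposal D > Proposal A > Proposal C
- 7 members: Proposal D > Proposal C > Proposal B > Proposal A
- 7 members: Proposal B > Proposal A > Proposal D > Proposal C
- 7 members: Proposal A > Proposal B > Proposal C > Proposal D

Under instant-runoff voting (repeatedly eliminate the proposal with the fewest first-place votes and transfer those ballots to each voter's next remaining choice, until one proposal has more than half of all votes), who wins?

Proposal B

Round 1: Proposal A 15, Proposal B 14, Proposal C 0, Proposal D 7. Proposal C eliminated.
Round 2: Proposal A 15, Proposal B 14, Proposal D 7. Proposal D eliminated.
Round 3: Proposal A 15, Proposal B 21. Proposal B has a majority (≥19).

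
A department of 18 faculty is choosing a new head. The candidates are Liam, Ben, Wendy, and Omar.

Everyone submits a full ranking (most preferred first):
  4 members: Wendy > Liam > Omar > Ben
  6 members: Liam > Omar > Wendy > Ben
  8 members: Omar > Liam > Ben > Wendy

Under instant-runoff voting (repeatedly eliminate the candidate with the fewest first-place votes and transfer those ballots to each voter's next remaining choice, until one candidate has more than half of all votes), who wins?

Round 1: Liam 6, Ben 0, Wendy 4, Omar 8. Ben eliminated.
Round 2: Liam 6, Wendy 4, Omar 8. Wendy eliminated.
Round 3: Liam 10, Omar 8. Liam has a majority (≥10).

Liam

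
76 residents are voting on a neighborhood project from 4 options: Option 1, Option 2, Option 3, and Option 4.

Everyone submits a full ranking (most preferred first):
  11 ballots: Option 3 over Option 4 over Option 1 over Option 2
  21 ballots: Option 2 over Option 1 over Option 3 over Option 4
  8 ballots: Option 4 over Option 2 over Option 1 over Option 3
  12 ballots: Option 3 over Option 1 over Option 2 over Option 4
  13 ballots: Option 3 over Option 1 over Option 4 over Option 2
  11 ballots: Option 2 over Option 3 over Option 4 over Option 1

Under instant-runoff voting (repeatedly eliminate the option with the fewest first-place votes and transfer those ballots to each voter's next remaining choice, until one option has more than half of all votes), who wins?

Round 1: Option 1 0, Option 2 32, Option 3 36, Option 4 8. Option 1 eliminated.
Round 2: Option 2 32, Option 3 36, Option 4 8. Option 4 eliminated.
Round 3: Option 2 40, Option 3 36. Option 2 has a majority (≥39).

Option 2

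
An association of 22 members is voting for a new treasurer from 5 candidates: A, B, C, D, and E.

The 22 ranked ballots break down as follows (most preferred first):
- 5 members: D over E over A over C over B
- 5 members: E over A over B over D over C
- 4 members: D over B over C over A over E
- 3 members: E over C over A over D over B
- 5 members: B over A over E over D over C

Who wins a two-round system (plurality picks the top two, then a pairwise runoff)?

Round 1 first-place votes: A 0, B 5, C 0, D 9, E 8. D and E advance.
Runoff: D is ranked above E on 9 ballots, E above D on 13.

E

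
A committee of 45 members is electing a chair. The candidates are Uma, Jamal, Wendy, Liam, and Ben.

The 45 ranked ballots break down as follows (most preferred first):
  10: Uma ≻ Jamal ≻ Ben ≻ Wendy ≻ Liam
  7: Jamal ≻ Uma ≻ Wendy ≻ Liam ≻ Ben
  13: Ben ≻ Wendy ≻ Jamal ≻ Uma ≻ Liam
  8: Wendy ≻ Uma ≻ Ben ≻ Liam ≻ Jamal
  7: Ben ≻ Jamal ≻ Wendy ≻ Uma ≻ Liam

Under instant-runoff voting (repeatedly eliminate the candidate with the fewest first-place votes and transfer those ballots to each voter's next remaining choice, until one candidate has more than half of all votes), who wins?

Uma

Round 1: Uma 10, Jamal 7, Wendy 8, Liam 0, Ben 20. Liam eliminated.
Round 2: Uma 10, Jamal 7, Wendy 8, Ben 20. Jamal eliminated.
Round 3: Uma 17, Wendy 8, Ben 20. Wendy eliminated.
Round 4: Uma 25, Ben 20. Uma has a majority (≥23).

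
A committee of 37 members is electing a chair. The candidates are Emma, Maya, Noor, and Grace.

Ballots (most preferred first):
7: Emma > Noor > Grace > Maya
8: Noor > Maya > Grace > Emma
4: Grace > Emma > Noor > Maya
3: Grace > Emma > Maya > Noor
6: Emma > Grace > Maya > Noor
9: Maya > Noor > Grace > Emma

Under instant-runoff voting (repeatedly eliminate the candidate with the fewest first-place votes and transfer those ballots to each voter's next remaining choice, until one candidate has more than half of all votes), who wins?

Round 1: Emma 13, Maya 9, Noor 8, Grace 7. Grace eliminated.
Round 2: Emma 20, Maya 9, Noor 8. Emma has a majority (≥19).

Emma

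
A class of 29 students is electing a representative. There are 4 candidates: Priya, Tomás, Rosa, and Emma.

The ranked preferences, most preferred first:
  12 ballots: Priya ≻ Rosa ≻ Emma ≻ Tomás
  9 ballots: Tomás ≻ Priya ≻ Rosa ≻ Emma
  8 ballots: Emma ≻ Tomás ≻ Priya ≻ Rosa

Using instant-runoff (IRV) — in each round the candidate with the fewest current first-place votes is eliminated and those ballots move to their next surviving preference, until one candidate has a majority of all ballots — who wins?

Tomás

Round 1: Priya 12, Tomás 9, Rosa 0, Emma 8. Rosa eliminated.
Round 2: Priya 12, Tomás 9, Emma 8. Emma eliminated.
Round 3: Priya 12, Tomás 17. Tomás has a majority (≥15).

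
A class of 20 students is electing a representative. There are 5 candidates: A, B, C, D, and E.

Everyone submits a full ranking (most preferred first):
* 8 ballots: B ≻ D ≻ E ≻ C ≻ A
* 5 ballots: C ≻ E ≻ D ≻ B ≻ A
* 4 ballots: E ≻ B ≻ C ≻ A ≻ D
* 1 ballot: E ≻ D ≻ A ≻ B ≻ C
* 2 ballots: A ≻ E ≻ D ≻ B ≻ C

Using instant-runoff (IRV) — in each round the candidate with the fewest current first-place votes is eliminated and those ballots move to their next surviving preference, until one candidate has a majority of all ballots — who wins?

Round 1: A 2, B 8, C 5, D 0, E 5. D eliminated.
Round 2: A 2, B 8, C 5, E 5. A eliminated.
Round 3: B 8, C 5, E 7. C eliminated.
Round 4: B 8, E 12. E has a majority (≥11).

E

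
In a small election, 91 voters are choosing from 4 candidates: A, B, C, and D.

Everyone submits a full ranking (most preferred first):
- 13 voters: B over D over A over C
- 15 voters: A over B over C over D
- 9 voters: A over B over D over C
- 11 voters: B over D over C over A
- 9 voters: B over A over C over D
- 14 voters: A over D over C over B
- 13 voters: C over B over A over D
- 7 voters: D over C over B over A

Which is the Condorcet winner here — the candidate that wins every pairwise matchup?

B

B vs A: 53–38
B vs C: 57–34
B vs D: 70–21
B beats every other candidate.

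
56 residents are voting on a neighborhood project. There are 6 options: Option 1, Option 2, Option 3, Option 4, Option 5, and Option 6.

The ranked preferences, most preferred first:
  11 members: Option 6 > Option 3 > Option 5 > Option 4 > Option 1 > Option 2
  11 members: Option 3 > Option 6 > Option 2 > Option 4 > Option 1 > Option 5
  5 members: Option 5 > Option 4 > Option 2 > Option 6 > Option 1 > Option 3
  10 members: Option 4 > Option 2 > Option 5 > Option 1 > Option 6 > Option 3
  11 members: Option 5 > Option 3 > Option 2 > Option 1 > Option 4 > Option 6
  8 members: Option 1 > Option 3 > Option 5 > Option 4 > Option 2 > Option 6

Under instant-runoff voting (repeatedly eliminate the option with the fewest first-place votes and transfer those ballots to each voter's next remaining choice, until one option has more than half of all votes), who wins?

Round 1: Option 1 8, Option 2 0, Option 3 11, Option 4 10, Option 5 16, Option 6 11. Option 2 eliminated.
Round 2: Option 1 8, Option 3 11, Option 4 10, Option 5 16, Option 6 11. Option 1 eliminated.
Round 3: Option 3 19, Option 4 10, Option 5 16, Option 6 11. Option 4 eliminated.
Round 4: Option 3 19, Option 5 26, Option 6 11. Option 6 eliminated.
Round 5: Option 3 30, Option 5 26. Option 3 has a majority (≥29).

Option 3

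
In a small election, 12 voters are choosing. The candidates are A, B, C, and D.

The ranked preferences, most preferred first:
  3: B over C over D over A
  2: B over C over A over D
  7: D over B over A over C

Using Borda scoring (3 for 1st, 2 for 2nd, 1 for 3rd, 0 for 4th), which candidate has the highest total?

B

A: 3×0 + 2×1 + 7×1 = 9
B: 3×3 + 2×3 + 7×2 = 29
C: 3×2 + 2×2 + 7×0 = 10
D: 3×1 + 2×0 + 7×3 = 24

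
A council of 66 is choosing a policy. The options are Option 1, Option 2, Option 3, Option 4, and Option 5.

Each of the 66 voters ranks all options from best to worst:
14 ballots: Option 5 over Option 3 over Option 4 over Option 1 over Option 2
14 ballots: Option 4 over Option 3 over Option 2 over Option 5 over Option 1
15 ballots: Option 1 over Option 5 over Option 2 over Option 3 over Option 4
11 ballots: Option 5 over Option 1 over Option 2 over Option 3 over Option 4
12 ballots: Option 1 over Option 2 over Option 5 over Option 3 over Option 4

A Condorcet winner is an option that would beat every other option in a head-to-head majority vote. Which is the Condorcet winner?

Option 5 vs Option 1: 39–27
Option 5 vs Option 2: 40–26
Option 5 vs Option 3: 52–14
Option 5 vs Option 4: 52–14
Option 5 beats every other option.

Option 5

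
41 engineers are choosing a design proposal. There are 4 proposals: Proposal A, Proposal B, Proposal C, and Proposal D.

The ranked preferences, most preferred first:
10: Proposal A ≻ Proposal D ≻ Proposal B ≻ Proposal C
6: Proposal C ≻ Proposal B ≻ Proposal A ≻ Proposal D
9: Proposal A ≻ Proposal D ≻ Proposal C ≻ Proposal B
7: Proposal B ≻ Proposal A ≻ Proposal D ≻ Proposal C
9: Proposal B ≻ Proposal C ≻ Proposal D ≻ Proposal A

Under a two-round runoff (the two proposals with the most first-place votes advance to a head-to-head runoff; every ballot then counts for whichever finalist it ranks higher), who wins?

Proposal B

Round 1 first-place votes: Proposal A 19, Proposal B 16, Proposal C 6, Proposal D 0. Proposal A and Proposal B advance.
Runoff: Proposal A is ranked above Proposal B on 19 ballots, Proposal B above Proposal A on 22.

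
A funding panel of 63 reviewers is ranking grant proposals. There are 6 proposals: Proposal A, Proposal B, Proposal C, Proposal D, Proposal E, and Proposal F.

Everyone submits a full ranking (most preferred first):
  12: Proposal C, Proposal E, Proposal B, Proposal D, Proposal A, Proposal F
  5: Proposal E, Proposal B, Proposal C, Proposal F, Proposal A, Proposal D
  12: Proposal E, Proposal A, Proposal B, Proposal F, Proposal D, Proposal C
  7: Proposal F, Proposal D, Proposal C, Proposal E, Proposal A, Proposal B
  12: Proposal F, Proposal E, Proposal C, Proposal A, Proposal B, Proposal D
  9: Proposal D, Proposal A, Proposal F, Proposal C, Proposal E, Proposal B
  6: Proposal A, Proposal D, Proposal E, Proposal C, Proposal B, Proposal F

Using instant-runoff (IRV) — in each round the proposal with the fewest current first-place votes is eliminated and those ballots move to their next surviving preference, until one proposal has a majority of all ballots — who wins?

Round 1: Proposal A 6, Proposal B 0, Proposal C 12, Proposal D 9, Proposal E 17, Proposal F 19. Proposal B eliminated.
Round 2: Proposal A 6, Proposal C 12, Proposal D 9, Proposal E 17, Proposal F 19. Proposal A eliminated.
Round 3: Proposal C 12, Proposal D 15, Proposal E 17, Proposal F 19. Proposal C eliminated.
Round 4: Proposal D 15, Proposal E 29, Proposal F 19. Proposal D eliminated.
Round 5: Proposal E 35, Proposal F 28. Proposal E has a majority (≥32).

Proposal E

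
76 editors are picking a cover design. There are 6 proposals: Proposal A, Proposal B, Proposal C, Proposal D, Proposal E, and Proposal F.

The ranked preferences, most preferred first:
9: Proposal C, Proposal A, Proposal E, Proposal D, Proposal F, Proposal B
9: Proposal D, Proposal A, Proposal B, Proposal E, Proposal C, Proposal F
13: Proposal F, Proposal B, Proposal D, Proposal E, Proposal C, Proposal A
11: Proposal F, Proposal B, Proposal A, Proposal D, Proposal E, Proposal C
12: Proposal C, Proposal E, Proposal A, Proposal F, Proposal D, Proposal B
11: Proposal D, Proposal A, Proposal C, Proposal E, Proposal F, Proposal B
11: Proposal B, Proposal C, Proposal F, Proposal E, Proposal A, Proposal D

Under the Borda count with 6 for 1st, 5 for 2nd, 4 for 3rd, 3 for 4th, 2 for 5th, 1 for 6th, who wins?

Proposal A: 9×5 + 9×5 + 13×1 + 11×4 + 12×4 + 11×5 + 11×2 = 272
Proposal B: 9×1 + 9×4 + 13×5 + 11×5 + 12×1 + 11×1 + 11×6 = 254
Proposal C: 9×6 + 9×2 + 13×2 + 11×1 + 12×6 + 11×4 + 11×5 = 280
Proposal D: 9×3 + 9×6 + 13×4 + 11×3 + 12×2 + 11×6 + 11×1 = 267
Proposal E: 9×4 + 9×3 + 13×3 + 11×2 + 12×5 + 11×3 + 11×3 = 250
Proposal F: 9×2 + 9×1 + 13×6 + 11×6 + 12×3 + 11×2 + 11×4 = 273

Proposal C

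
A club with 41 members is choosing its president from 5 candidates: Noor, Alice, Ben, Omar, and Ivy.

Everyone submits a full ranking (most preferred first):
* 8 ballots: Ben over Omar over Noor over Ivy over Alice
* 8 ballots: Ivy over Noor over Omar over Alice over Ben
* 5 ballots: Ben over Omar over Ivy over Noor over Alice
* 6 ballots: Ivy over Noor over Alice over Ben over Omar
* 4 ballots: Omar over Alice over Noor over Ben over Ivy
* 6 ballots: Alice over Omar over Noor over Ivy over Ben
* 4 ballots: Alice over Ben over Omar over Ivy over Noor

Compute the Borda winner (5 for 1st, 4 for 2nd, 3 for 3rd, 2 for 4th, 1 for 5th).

Noor: 8×3 + 8×4 + 5×2 + 6×4 + 4×3 + 6×3 + 4×1 = 124
Alice: 8×1 + 8×2 + 5×1 + 6×3 + 4×4 + 6×5 + 4×5 = 113
Ben: 8×5 + 8×1 + 5×5 + 6×2 + 4×2 + 6×1 + 4×4 = 115
Omar: 8×4 + 8×3 + 5×4 + 6×1 + 4×5 + 6×4 + 4×3 = 138
Ivy: 8×2 + 8×5 + 5×3 + 6×5 + 4×1 + 6×2 + 4×2 = 125

Omar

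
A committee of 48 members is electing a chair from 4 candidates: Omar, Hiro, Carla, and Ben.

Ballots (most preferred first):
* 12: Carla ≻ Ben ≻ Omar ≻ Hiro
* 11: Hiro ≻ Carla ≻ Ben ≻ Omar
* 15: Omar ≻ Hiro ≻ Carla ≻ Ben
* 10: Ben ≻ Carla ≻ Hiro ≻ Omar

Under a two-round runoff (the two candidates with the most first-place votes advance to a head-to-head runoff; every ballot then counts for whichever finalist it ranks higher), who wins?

Round 1 first-place votes: Omar 15, Hiro 11, Carla 12, Ben 10. Omar and Carla advance.
Runoff: Omar is ranked above Carla on 15 ballots, Carla above Omar on 33.

Carla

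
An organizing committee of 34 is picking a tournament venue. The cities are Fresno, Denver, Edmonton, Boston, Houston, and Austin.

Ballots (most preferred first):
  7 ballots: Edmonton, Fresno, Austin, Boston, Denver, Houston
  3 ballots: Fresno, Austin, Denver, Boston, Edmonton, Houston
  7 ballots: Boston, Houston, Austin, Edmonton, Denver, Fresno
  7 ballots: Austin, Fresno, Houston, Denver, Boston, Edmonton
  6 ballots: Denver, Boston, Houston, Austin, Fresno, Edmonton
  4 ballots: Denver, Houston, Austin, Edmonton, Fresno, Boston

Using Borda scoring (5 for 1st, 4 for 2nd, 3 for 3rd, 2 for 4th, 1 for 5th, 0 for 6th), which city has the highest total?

Fresno: 7×4 + 3×5 + 7×0 + 7×4 + 6×1 + 4×1 = 81
Denver: 7×1 + 3×3 + 7×1 + 7×2 + 6×5 + 4×5 = 87
Edmonton: 7×5 + 3×1 + 7×2 + 7×0 + 6×0 + 4×2 = 60
Boston: 7×2 + 3×2 + 7×5 + 7×1 + 6×4 + 4×0 = 86
Houston: 7×0 + 3×0 + 7×4 + 7×3 + 6×3 + 4×4 = 83
Austin: 7×3 + 3×4 + 7×3 + 7×5 + 6×2 + 4×3 = 113

Austin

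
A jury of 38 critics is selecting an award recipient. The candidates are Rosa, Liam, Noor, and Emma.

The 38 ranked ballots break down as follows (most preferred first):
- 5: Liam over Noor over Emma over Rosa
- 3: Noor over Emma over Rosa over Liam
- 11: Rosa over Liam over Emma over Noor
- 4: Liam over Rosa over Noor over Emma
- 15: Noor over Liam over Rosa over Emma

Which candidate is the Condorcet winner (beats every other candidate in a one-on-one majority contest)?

Liam

Liam vs Rosa: 24–14
Liam vs Noor: 20–18
Liam vs Emma: 35–3
Liam beats every other candidate.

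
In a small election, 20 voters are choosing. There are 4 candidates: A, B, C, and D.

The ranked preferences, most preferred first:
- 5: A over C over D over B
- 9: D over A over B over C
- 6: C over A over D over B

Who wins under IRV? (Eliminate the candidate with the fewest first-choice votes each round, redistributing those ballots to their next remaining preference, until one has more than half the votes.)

Round 1: A 5, B 0, C 6, D 9. B eliminated.
Round 2: A 5, C 6, D 9. A eliminated.
Round 3: C 11, D 9. C has a majority (≥11).

C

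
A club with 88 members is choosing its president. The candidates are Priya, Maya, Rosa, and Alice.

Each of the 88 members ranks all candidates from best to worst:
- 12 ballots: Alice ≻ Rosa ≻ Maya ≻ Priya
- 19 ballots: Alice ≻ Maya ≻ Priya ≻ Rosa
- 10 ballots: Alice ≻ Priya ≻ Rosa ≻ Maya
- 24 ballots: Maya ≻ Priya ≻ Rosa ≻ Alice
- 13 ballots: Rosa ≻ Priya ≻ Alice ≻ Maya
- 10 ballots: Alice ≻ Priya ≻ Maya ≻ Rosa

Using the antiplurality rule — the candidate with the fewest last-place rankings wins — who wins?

Priya

Last-place votes: Priya 12, Maya 23, Rosa 29, Alice 24.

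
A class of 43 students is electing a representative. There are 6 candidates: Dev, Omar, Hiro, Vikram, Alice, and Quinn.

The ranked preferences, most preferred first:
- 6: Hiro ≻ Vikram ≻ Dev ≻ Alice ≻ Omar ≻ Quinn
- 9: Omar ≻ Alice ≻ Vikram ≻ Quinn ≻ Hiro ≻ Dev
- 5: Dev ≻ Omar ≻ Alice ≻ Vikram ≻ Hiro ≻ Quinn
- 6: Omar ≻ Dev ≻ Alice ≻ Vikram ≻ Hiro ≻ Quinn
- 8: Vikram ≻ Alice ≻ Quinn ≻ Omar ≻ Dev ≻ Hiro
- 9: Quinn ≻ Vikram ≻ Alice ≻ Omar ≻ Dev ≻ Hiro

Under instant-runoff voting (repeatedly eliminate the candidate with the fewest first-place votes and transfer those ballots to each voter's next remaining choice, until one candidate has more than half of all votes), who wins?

Round 1: Dev 5, Omar 15, Hiro 6, Vikram 8, Alice 0, Quinn 9. Alice eliminated.
Round 2: Dev 5, Omar 15, Hiro 6, Vikram 8, Quinn 9. Dev eliminated.
Round 3: Omar 20, Hiro 6, Vikram 8, Quinn 9. Hiro eliminated.
Round 4: Omar 20, Vikram 14, Quinn 9. Quinn eliminated.
Round 5: Omar 20, Vikram 23. Vikram has a majority (≥22).

Vikram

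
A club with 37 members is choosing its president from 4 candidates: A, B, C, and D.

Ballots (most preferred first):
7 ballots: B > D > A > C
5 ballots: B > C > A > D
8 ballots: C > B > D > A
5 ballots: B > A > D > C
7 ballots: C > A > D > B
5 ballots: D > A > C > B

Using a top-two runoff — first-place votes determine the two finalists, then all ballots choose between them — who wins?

C

Round 1 first-place votes: A 0, B 17, C 15, D 5. B and C advance.
Runoff: B is ranked above C on 17 ballots, C above B on 20.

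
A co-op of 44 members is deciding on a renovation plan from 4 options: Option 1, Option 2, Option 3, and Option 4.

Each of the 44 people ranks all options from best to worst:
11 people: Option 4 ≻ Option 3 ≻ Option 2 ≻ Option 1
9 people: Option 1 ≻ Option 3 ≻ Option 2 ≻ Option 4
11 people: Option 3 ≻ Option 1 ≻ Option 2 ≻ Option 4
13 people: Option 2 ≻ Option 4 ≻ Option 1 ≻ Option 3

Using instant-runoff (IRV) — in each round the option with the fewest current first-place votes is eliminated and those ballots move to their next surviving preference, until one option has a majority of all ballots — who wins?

Option 3

Round 1: Option 1 9, Option 2 13, Option 3 11, Option 4 11. Option 1 eliminated.
Round 2: Option 2 13, Option 3 20, Option 4 11. Option 4 eliminated.
Round 3: Option 2 13, Option 3 31. Option 3 has a majority (≥23).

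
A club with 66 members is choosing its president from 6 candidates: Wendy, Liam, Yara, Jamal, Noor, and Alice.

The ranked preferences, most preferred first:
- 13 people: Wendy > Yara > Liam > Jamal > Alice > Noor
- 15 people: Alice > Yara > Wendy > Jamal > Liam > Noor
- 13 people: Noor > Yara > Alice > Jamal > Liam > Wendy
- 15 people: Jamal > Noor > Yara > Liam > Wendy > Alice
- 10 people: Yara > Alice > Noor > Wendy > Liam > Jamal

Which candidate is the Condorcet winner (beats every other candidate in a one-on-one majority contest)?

Yara

Yara vs Wendy: 53–13
Yara vs Liam: 66–0
Yara vs Jamal: 51–15
Yara vs Noor: 38–28
Yara vs Alice: 51–15
Yara beats every other candidate.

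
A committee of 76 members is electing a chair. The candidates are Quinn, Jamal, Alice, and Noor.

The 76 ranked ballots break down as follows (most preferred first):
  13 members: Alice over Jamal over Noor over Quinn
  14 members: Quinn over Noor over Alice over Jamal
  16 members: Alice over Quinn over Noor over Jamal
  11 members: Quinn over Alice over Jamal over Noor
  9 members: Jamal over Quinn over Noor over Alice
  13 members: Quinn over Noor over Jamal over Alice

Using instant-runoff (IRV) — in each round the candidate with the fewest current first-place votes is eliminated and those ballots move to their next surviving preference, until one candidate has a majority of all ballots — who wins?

Round 1: Quinn 38, Jamal 9, Alice 29, Noor 0. Noor eliminated.
Round 2: Quinn 38, Jamal 9, Alice 29. Jamal eliminated.
Round 3: Quinn 47, Alice 29. Quinn has a majority (≥39).

Quinn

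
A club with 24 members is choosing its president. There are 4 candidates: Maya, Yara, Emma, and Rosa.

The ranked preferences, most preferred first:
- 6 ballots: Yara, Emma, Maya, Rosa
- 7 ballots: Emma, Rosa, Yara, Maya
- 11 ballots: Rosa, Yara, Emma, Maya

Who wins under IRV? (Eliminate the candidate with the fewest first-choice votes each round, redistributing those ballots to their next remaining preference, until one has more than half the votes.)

Round 1: Maya 0, Yara 6, Emma 7, Rosa 11. Maya eliminated.
Round 2: Yara 6, Emma 7, Rosa 11. Yara eliminated.
Round 3: Emma 13, Rosa 11. Emma has a majority (≥13).

Emma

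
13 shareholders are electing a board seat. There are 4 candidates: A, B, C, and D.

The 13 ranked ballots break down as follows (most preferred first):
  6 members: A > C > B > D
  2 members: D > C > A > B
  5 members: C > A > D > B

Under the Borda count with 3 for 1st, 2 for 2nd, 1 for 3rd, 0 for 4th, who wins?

C

A: 6×3 + 2×1 + 5×2 = 30
B: 6×1 + 2×0 + 5×0 = 6
C: 6×2 + 2×2 + 5×3 = 31
D: 6×0 + 2×3 + 5×1 = 11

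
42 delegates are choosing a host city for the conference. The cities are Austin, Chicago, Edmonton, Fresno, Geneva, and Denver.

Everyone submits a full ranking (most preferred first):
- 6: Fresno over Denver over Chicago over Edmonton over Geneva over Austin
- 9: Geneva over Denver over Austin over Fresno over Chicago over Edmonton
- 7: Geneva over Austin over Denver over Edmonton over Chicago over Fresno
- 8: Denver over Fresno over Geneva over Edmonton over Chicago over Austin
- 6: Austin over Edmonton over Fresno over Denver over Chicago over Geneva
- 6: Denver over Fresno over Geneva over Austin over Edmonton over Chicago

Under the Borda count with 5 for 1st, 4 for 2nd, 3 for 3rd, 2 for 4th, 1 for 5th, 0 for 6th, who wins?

Austin: 6×0 + 9×3 + 7×4 + 8×0 + 6×5 + 6×2 = 97
Chicago: 6×3 + 9×1 + 7×1 + 8×1 + 6×1 + 6×0 = 48
Edmonton: 6×2 + 9×0 + 7×2 + 8×2 + 6×4 + 6×1 = 72
Fresno: 6×5 + 9×2 + 7×0 + 8×4 + 6×3 + 6×4 = 122
Geneva: 6×1 + 9×5 + 7×5 + 8×3 + 6×0 + 6×3 = 128
Denver: 6×4 + 9×4 + 7×3 + 8×5 + 6×2 + 6×5 = 163

Denver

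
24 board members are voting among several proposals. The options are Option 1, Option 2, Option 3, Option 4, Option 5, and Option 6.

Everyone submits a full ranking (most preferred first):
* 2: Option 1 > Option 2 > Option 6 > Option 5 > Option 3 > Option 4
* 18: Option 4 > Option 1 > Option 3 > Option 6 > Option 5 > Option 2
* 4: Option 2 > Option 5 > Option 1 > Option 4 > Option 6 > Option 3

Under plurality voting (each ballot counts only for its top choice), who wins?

First-place votes: Option 1 2, Option 2 4, Option 3 0, Option 4 18, Option 5 0, Option 6 0.

Option 4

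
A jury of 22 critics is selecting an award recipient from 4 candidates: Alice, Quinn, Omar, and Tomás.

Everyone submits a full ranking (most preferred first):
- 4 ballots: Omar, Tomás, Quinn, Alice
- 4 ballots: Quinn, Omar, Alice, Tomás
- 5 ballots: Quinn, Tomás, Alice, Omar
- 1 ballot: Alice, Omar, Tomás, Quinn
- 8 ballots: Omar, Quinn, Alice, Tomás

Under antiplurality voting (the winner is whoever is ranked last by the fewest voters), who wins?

Quinn

Last-place votes: Alice 4, Quinn 1, Omar 5, Tomás 12.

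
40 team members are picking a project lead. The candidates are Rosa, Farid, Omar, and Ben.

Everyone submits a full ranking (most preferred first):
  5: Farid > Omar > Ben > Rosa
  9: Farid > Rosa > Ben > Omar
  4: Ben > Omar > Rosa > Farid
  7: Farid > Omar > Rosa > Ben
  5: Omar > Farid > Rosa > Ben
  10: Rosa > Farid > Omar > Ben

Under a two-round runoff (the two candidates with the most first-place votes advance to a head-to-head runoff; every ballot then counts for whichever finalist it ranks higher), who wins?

Round 1 first-place votes: Rosa 10, Farid 21, Omar 5, Ben 4. Farid and Rosa advance.
Runoff: Farid is ranked above Rosa on 26 ballots, Rosa above Farid on 14.

Farid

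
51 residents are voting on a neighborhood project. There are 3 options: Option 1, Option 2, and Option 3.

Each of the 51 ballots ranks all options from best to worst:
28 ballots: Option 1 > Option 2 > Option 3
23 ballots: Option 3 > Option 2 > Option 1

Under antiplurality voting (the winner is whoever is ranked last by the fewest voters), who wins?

Option 2

Last-place votes: Option 1 23, Option 2 0, Option 3 28.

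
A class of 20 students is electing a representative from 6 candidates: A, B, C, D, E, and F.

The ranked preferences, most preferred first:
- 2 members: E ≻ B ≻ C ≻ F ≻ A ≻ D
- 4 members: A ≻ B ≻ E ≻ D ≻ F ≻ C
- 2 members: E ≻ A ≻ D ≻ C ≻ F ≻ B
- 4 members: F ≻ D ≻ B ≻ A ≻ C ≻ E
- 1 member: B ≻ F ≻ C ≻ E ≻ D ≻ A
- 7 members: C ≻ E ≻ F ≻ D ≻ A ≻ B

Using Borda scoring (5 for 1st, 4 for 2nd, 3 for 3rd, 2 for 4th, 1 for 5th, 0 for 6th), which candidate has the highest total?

E

A: 2×1 + 4×5 + 2×4 + 4×2 + 1×0 + 7×1 = 45
B: 2×4 + 4×4 + 2×0 + 4×3 + 1×5 + 7×0 = 41
C: 2×3 + 4×0 + 2×2 + 4×1 + 1×3 + 7×5 = 52
D: 2×0 + 4×2 + 2×3 + 4×4 + 1×1 + 7×2 = 45
E: 2×5 + 4×3 + 2×5 + 4×0 + 1×2 + 7×4 = 62
F: 2×2 + 4×1 + 2×1 + 4×5 + 1×4 + 7×3 = 55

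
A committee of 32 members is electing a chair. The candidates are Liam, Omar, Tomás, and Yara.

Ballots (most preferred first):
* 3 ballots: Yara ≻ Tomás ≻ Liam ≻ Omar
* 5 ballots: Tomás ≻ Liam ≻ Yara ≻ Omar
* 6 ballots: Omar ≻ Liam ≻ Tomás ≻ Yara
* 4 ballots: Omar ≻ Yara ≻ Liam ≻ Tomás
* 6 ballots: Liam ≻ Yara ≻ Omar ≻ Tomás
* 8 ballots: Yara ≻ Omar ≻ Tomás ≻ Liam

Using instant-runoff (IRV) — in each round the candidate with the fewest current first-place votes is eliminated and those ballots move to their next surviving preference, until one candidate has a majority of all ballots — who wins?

Liam

Round 1: Liam 6, Omar 10, Tomás 5, Yara 11. Tomás eliminated.
Round 2: Liam 11, Omar 10, Yara 11. Omar eliminated.
Round 3: Liam 17, Yara 15. Liam has a majority (≥17).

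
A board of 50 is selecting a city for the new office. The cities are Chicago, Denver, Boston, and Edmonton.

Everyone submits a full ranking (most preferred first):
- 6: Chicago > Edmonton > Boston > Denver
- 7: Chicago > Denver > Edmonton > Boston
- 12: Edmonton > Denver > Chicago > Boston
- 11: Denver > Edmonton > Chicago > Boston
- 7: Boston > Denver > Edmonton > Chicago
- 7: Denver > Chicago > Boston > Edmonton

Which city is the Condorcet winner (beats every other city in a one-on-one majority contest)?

Denver vs Chicago: 37–13
Denver vs Boston: 37–13
Denver vs Edmonton: 32–18
Denver beats every other city.

Denver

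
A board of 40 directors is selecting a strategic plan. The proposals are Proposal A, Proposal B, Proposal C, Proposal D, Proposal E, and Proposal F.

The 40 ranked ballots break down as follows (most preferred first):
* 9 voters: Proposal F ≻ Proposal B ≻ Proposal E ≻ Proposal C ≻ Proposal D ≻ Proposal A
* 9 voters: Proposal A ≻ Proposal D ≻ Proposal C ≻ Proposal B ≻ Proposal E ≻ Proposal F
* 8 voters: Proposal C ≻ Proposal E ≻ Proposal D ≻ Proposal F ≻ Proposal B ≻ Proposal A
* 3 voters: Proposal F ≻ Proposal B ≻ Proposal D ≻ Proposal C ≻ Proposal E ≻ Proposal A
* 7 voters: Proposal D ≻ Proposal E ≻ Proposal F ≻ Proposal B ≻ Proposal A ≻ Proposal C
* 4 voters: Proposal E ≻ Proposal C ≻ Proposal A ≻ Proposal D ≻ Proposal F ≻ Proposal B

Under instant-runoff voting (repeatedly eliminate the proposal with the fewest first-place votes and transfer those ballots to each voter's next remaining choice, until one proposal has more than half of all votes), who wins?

Round 1: Proposal A 9, Proposal B 0, Proposal C 8, Proposal D 7, Proposal E 4, Proposal F 12. Proposal B eliminated.
Round 2: Proposal A 9, Proposal C 8, Proposal D 7, Proposal E 4, Proposal F 12. Proposal E eliminated.
Round 3: Proposal A 9, Proposal C 12, Proposal D 7, Proposal F 12. Proposal D eliminated.
Round 4: Proposal A 9, Proposal C 12, Proposal F 19. Proposal A eliminated.
Round 5: Proposal C 21, Proposal F 19. Proposal C has a majority (≥21).

Proposal C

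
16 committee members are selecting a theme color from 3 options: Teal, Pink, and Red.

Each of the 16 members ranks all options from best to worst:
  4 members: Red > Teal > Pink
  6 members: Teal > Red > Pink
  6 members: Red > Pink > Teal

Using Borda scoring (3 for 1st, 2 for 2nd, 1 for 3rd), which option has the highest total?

Red

Teal: 4×2 + 6×3 + 6×1 = 32
Pink: 4×1 + 6×1 + 6×2 = 22
Red: 4×3 + 6×2 + 6×3 = 42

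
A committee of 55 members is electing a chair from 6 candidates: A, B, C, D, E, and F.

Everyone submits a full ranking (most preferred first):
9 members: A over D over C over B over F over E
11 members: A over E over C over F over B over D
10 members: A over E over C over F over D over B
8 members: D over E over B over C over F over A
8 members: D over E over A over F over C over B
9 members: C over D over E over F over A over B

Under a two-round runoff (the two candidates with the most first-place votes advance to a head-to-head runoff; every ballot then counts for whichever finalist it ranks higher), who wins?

Round 1 first-place votes: A 30, B 0, C 9, D 16, E 0, F 0. A and D advance.
Runoff: A is ranked above D on 30 ballots, D above A on 25.

A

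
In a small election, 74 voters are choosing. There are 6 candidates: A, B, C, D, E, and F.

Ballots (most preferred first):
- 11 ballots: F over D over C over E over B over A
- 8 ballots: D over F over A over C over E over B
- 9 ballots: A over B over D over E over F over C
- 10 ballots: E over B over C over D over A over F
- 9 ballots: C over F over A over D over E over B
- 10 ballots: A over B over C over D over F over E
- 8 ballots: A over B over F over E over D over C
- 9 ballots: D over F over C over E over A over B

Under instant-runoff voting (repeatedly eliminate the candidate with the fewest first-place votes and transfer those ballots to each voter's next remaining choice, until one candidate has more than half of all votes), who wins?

Round 1: A 27, B 0, C 9, D 17, E 10, F 11. B eliminated.
Round 2: A 27, C 9, D 17, E 10, F 11. C eliminated.
Round 3: A 27, D 17, E 10, F 20. E eliminated.
Round 4: A 27, D 27, F 20. F eliminated.
Round 5: A 36, D 38. D has a majority (≥38).

D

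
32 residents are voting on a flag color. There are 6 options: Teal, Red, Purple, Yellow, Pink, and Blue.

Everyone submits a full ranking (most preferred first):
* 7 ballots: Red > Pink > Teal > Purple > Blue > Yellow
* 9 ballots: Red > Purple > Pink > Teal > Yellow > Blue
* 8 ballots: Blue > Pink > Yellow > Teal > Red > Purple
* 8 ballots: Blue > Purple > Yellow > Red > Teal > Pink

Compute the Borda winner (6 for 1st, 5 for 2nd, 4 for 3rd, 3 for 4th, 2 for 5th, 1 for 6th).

Red

Teal: 7×4 + 9×3 + 8×3 + 8×2 = 95
Red: 7×6 + 9×6 + 8×2 + 8×3 = 136
Purple: 7×3 + 9×5 + 8×1 + 8×5 = 114
Yellow: 7×1 + 9×2 + 8×4 + 8×4 = 89
Pink: 7×5 + 9×4 + 8×5 + 8×1 = 119
Blue: 7×2 + 9×1 + 8×6 + 8×6 = 119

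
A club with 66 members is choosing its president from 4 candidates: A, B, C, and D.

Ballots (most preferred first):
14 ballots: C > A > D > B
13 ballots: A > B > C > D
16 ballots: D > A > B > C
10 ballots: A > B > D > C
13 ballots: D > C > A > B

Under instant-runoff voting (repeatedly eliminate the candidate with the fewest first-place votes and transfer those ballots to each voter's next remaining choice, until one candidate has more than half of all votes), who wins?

Round 1: A 23, B 0, C 14, D 29. B eliminated.
Round 2: A 23, C 14, D 29. C eliminated.
Round 3: A 37, D 29. A has a majority (≥34).

A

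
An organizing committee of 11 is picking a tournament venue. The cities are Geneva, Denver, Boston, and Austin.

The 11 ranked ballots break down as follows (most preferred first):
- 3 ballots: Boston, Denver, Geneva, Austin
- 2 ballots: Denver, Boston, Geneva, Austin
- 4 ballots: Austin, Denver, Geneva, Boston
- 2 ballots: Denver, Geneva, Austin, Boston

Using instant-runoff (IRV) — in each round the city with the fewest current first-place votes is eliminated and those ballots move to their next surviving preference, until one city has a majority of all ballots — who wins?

Denver

Round 1: Geneva 0, Denver 4, Boston 3, Austin 4. Geneva eliminated.
Round 2: Denver 4, Boston 3, Austin 4. Boston eliminated.
Round 3: Denver 7, Austin 4. Denver has a majority (≥6).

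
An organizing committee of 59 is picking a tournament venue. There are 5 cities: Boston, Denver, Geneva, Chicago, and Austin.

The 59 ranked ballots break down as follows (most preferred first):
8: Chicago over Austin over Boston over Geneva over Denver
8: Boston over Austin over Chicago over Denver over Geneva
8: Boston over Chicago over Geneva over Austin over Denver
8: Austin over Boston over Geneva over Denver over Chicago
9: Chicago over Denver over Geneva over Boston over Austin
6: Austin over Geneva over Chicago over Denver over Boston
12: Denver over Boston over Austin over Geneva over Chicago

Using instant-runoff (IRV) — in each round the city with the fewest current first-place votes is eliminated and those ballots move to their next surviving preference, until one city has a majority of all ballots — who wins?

Boston

Round 1: Boston 16, Denver 12, Geneva 0, Chicago 17, Austin 14. Geneva eliminated.
Round 2: Boston 16, Denver 12, Chicago 17, Austin 14. Denver eliminated.
Round 3: Boston 28, Chicago 17, Austin 14. Austin eliminated.
Round 4: Boston 36, Chicago 23. Boston has a majority (≥30).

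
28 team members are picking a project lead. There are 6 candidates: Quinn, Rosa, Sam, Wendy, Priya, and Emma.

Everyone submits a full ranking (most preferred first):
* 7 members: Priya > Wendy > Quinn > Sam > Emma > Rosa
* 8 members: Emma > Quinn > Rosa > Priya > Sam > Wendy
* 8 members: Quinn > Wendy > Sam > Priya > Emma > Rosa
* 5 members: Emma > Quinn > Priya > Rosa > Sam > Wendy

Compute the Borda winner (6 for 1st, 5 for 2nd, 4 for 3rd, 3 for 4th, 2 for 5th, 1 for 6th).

Quinn

Quinn: 7×4 + 8×5 + 8×6 + 5×5 = 141
Rosa: 7×1 + 8×4 + 8×1 + 5×3 = 62
Sam: 7×3 + 8×2 + 8×4 + 5×2 = 79
Wendy: 7×5 + 8×1 + 8×5 + 5×1 = 88
Priya: 7×6 + 8×3 + 8×3 + 5×4 = 110
Emma: 7×2 + 8×6 + 8×2 + 5×6 = 108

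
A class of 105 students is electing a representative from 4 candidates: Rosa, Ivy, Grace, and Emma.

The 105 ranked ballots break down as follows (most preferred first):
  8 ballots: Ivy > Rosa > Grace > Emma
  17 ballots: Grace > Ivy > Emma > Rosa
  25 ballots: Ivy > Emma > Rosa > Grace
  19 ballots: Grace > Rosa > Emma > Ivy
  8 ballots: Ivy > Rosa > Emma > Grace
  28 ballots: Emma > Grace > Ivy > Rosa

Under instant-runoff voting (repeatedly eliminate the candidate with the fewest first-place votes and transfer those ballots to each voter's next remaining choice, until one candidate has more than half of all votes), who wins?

Grace

Round 1: Rosa 0, Ivy 41, Grace 36, Emma 28. Rosa eliminated.
Round 2: Ivy 41, Grace 36, Emma 28. Emma eliminated.
Round 3: Ivy 41, Grace 64. Grace has a majority (≥53).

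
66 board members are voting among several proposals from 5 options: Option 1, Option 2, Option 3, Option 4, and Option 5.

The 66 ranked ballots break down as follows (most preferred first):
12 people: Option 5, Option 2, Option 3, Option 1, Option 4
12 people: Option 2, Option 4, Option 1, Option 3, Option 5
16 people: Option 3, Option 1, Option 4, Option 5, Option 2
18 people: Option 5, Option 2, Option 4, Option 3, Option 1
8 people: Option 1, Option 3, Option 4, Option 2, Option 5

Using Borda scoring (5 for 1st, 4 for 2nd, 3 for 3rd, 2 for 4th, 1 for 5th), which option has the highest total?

Option 2

Option 1: 12×2 + 12×3 + 16×4 + 18×1 + 8×5 = 182
Option 2: 12×4 + 12×5 + 16×1 + 18×4 + 8×2 = 212
Option 3: 12×3 + 12×2 + 16×5 + 18×2 + 8×4 = 208
Option 4: 12×1 + 12×4 + 16×3 + 18×3 + 8×3 = 186
Option 5: 12×5 + 12×1 + 16×2 + 18×5 + 8×1 = 202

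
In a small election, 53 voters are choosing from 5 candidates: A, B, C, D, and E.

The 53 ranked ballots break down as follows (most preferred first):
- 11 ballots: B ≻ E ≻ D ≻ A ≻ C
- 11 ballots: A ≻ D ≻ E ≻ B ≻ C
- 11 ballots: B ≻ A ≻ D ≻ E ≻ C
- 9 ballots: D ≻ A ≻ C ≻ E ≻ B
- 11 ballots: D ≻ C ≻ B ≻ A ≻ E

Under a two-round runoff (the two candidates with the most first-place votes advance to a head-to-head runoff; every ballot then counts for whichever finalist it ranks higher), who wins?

Round 1 first-place votes: A 11, B 22, C 0, D 20, E 0. B and D advance.
Runoff: B is ranked above D on 22 ballots, D above B on 31.

D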